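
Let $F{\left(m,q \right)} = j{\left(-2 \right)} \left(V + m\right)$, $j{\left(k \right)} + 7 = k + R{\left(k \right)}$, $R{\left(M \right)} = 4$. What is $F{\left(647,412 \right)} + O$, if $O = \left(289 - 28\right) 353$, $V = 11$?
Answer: $88843$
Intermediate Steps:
$j{\left(k \right)} = -3 + k$ ($j{\left(k \right)} = -7 + \left(k + 4\right) = -7 + \left(4 + k\right) = -3 + k$)
$F{\left(m,q \right)} = -55 - 5 m$ ($F{\left(m,q \right)} = \left(-3 - 2\right) \left(11 + m\right) = - 5 \left(11 + m\right) = -55 - 5 m$)
$O = 92133$ ($O = 261 \cdot 353 = 92133$)
$F{\left(647,412 \right)} + O = \left(-55 - 3235\right) + 92133 = -3290 + 92133 = 88843$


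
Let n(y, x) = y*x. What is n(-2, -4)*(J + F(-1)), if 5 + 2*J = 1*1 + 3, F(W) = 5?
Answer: 36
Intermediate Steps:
n(y, x) = x*y
J = -½ (J = -5/2 + (1*1 + 3)/2 = -5/2 + (1 + 3)/2 = -5/2 + (½)*4 = -5/2 + 2 = -½ ≈ -0.50000)
n(-2, -4)*(J + F(-1)) = (-4*(-2))*(-½ + 5) = 8*(9/2) = 36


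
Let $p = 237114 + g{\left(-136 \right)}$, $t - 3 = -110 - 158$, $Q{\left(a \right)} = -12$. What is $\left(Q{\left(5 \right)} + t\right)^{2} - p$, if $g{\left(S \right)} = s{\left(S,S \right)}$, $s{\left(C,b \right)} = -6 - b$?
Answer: $-160515$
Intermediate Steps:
$t = -265$ ($t = 3 - 268 = -265$)
$g{\left(S \right)} = -6 - S$
$p = 237244$ ($p = 237114 - -130 = 237114 + \left(-6 + 136\right) = 237114 + 130 = 237244$)
$\left(Q{\left(5 \right)} + t\right)^{2} - p = \left(-12 - 265\right)^{2} - 237244 = \left(-277\right)^{2} - 237244 = 76729 - 237244 = -160515$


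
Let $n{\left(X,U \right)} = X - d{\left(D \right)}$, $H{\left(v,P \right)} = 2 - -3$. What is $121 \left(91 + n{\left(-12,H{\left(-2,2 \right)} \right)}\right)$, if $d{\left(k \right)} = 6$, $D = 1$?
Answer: $8833$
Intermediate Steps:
$H{\left(v,P \right)} = 5$ ($H{\left(v,P \right)} = 2 + 3 = 5$)
$n{\left(X,U \right)} = -6 + X$ ($n{\left(X,U \right)} = X - 6 = -6 + X$)
$121 \left(91 + n{\left(-12,H{\left(-2,2 \right)} \right)}\right) = 121 \left(91 - 18\right) = 121 \cdot 73 = 8833$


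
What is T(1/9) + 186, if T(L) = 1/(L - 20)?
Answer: 33285/179 ≈ 185.95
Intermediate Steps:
T(L) = 1/(-20 + L)
T(1/9) + 186 = 1/(-20 + 1/9) + 186 = 1/(-179/9) + 186 = -9/179 + 186 = 33285/179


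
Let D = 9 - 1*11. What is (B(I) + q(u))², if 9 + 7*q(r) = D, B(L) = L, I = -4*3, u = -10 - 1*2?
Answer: 9025/49 ≈ 184.18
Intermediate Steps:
u = -12 (u = -10 - 2 = -12)
D = -2 (D = 9 - 11 = -2)
I = -12
q(r) = -11/7 (q(r) = -9/7 + (⅐)*(-2) = -9/7 - 2/7 = -11/7)
(B(I) + q(u))² = (-12 - 11/7)² = (-95/7)² = 9025/49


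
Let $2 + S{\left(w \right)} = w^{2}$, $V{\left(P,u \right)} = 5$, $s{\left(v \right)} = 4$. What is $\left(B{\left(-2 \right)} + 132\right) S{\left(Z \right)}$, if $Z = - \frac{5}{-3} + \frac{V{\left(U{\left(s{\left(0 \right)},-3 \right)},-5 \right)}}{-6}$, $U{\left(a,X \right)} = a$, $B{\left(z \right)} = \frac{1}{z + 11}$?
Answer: $- \frac{55883}{324} \approx -172.48$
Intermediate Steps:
$B{\left(z \right)} = \frac{1}{11 + z}$
$Z = \frac{5}{6}$ ($Z = - \frac{5}{-3} + \frac{5}{-6} = \left(-5\right) \left(- \frac{1}{3}\right) + 5 \left(- \frac{1}{6}\right) = \frac{5}{3} - \frac{5}{6} = \frac{5}{6} \approx 0.83333$)
$S{\left(w \right)} = -2 + w^{2}$
$\left(B{\left(-2 \right)} + 132\right) S{\left(Z \right)} = \left(\frac{1}{11 - 2} + 132\right) \left(-2 + \left(\frac{5}{6}\right)^{2}\right) = \left(\frac{1}{9} + 132\right) \left(-2 + \frac{25}{36}\right) = \left(\frac{1}{9} + 132\right) \left(- \frac{47}{36}\right) = \frac{1189}{9} \left(- \frac{47}{36}\right) = - \frac{55883}{324}$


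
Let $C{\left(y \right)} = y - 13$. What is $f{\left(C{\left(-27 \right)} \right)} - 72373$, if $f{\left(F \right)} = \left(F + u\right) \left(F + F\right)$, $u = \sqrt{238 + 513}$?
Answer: $-69173 - 80 \sqrt{751} \approx -71365.0$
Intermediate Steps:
$u = \sqrt{751} \approx 27.404$
$C{\left(y \right)} = -13 + y$ ($C{\left(y \right)} = y - 13 = -13 + y$)
$f{\left(F \right)} = 2 F \left(F + \sqrt{751}\right)$ ($f{\left(F \right)} = \left(F + \sqrt{751}\right) \left(F + F\right) = \left(F + \sqrt{751}\right) 2 F = 2 F \left(F + \sqrt{751}\right)$)
$f{\left(C{\left(-27 \right)} \right)} - 72373 = 2 \left(-13 - 27\right) \left(\left(-13 - 27\right) + \sqrt{751}\right) - 72373 = 2 \left(-40\right) \left(-40 + \sqrt{751}\right) - 72373 = \left(3200 - 80 \sqrt{751}\right) - 72373 = -69173 - 80 \sqrt{751}$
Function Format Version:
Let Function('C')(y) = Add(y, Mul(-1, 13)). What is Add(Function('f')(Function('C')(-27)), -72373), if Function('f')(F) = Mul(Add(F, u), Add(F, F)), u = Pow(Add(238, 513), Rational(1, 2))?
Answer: Add(-69173, Mul(-80, Pow(751, Rational(1, 2)))) ≈ -71365.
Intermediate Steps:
u = Pow(751, Rational(1, 2)) ≈ 27.404
Function('C')(y) = Add(-13, y) (Function('C')(y) = Add(y, -13) = Add(-13, y))
Function('f')(F) = Mul(2, F, Add(F, Pow(751, Rational(1, 2)))) (Function('f')(F) = Mul(Add(F, Pow(751, Rational(1, 2))), Add(F, F)) = Mul(Add(F, Pow(751, Rational(1, 2))), Mul(2, F)) = Mul(2, F, Add(F, Pow(751, Rational(1, 2)))))
Add(Function('f')(Function('C')(-27)), -72373) = Add(Mul(2, Add(-13, -27), Add(Add(-13, -27), Pow(751, Rational(1, 2)))), -72373) = Add(Mul(2, -40, Add(-40, Pow(751, Rational(1, 2)))), -72373) = Add(Add(3200, Mul(-80, Pow(751, Rational(1, 2)))), -72373) = Add(-69173, Mul(-80, Pow(751, Rational(1, 2))))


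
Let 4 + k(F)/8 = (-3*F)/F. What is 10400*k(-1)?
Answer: -582400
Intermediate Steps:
k(F) = -56 (k(F) = -32 + 8*((-3*F)/F) = -32 + 8*(-3) = -32 - 24 = -56)
10400*k(-1) = 10400*(-56) = -582400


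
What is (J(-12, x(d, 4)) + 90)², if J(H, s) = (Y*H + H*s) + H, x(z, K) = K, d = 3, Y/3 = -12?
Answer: 213444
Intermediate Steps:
Y = -36 (Y = 3*(-12) = -36)
J(H, s) = -35*H + H*s (J(H, s) = (-36*H + H*s) + H = -35*H + H*s)
(J(-12, x(d, 4)) + 90)² = (-12*(-35 + 4) + 90)² = (-12*(-31) + 90)² = (372 + 90)² = 462² = 213444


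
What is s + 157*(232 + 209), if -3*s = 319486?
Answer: -111775/3 ≈ -37258.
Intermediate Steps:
s = -319486/3 (s = -⅓*319486 = -319486/3 ≈ -1.0650e+5)
s + 157*(232 + 209) = -319486/3 + 157*(232 + 209) = -319486/3 + 157*441 = -319486/3 + 69237 = -111775/3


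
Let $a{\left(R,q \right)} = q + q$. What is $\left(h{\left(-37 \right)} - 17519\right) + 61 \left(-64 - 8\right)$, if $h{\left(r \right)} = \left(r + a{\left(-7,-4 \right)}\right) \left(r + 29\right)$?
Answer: $-21551$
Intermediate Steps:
$a{\left(R,q \right)} = 2 q$
$h{\left(r \right)} = \left(-8 + r\right) \left(29 + r\right)$ ($h{\left(r \right)} = \left(r + 2 \left(-4\right)\right) \left(r + 29\right) = \left(r - 8\right) \left(29 + r\right) = \left(-8 + r\right) \left(29 + r\right)$)
$\left(h{\left(-37 \right)} - 17519\right) + 61 \left(-64 - 8\right) = \left(\left(-232 + \left(-37\right)^{2} + 21 \left(-37\right)\right) - 17519\right) + 61 \left(-64 - 8\right) = \left(\left(-232 + 1369 - 777\right) - 17519\right) + 61 \left(-72\right) = \left(360 - 17519\right) - 4392 = -17159 - 4392 = -21551$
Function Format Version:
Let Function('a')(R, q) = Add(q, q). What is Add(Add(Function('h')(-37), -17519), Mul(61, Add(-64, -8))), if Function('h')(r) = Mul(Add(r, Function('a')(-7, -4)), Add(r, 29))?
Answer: -21551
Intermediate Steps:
Function('a')(R, q) = Mul(2, q)
Function('h')(r) = Mul(Add(-8, r), Add(29, r)) (Function('h')(r) = Mul(Add(r, Mul(2, -4)), Add(r, 29)) = Mul(Add(r, -8), Add(29, r)) = Mul(Add(-8, r), Add(29, r)))
Add(Add(Function('h')(-37), -17519), Mul(61, Add(-64, -8))) = Add(Add(Add(-232, Pow(-37, 2), Mul(21, -37)), -17519), Mul(61, Add(-64, -8))) = Add(Add(Add(-232, 1369, -777), -17519), Mul(61, -72)) = Add(Add(360, -17519), -4392) = Add(-17159, -4392) = -21551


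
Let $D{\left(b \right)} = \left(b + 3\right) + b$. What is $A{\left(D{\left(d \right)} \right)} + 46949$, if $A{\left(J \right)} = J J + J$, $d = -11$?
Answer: $47291$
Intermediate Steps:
$D{\left(b \right)} = 3 + 2 b$ ($D{\left(b \right)} = \left(3 + b\right) + b = 3 + 2 b$)
$A{\left(J \right)} = J + J^{2}$ ($A{\left(J \right)} = J^{2} + J = J + J^{2}$)
$A{\left(D{\left(d \right)} \right)} + 46949 = \left(3 + 2 \left(-11\right)\right) \left(1 + \left(3 + 2 \left(-11\right)\right)\right) + 46949 = \left(3 - 22\right) \left(1 + \left(3 - 22\right)\right) + 46949 = - 19 \left(1 - 19\right) + 46949 = \left(-19\right) \left(-18\right) + 46949 = 342 + 46949 = 47291$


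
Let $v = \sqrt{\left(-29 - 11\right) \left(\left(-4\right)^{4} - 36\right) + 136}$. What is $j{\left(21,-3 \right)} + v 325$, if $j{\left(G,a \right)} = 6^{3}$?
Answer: $216 + 12350 i \sqrt{6} \approx 216.0 + 30251.0 i$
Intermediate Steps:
$j{\left(G,a \right)} = 216$
$v = 38 i \sqrt{6}$ ($v = \sqrt{- 40 \left(256 - 36\right) + 136} = \sqrt{\left(-40\right) 220 + 136} = \sqrt{-8800 + 136} = \sqrt{-8664} = 38 i \sqrt{6} \approx 93.081 i$)
$j{\left(21,-3 \right)} + v 325 = 216 + 38 i \sqrt{6} \cdot 325 = 216 + 12350 i \sqrt{6}$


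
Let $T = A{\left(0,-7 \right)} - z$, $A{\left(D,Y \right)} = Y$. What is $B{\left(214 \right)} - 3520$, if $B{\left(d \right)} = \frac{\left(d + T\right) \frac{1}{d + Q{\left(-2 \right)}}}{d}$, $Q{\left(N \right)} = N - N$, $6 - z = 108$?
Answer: $- \frac{161201611}{45796} \approx -3520.0$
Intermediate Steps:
$z = -102$ ($z = 6 - 108 = -102$)
$Q{\left(N \right)} = 0$
$T = 95$ ($T = -7 - -102 = -7 + 102 = 95$)
$B{\left(d \right)} = \frac{95 + d}{d^{2}}$ ($B{\left(d \right)} = \frac{\left(d + 95\right) \frac{1}{d + 0}}{d} = \frac{\left(95 + d\right) \frac{1}{d}}{d} = \frac{\frac{1}{d} \left(95 + d\right)}{d} = \frac{95 + d}{d^{2}}$)
$B{\left(214 \right)} - 3520 = \frac{95 + 214}{45796} - 3520 = \frac{1}{45796} \cdot 309 - 3520 = \frac{309}{45796} - 3520 = - \frac{161201611}{45796}$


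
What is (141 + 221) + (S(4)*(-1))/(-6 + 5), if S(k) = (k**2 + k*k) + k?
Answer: 398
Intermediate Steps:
S(k) = k + 2*k**2 (S(k) = (k**2 + k**2) + k = 2*k**2 + k = k + 2*k**2)
(141 + 221) + (S(4)*(-1))/(-6 + 5) = (141 + 221) + ((4*(1 + 2*4))*(-1))/(-6 + 5) = 362 + ((4*(1 + 8))*(-1))/(-1) = 362 + ((4*9)*(-1))*(-1) = 362 + (36*(-1))*(-1) = 362 - 36*(-1) = 362 + 36 = 398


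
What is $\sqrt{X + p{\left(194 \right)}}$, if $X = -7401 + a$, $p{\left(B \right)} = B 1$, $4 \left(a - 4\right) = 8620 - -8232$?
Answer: $i \sqrt{2990} \approx 54.681 i$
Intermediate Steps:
$a = 4217$ ($a = 4 + \frac{8620 - -8232}{4} = 4 + \frac{8620 + 8232}{4} = 4 + \frac{1}{4} \cdot 16852 = 4 + 4213 = 4217$)
$p{\left(B \right)} = B$
$X = -3184$ ($X = -7401 + 4217 = -3184$)
$\sqrt{X + p{\left(194 \right)}} = \sqrt{-3184 + 194} = \sqrt{-2990} = i \sqrt{2990}$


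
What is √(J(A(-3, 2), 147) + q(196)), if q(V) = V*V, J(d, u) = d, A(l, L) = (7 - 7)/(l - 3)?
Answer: 196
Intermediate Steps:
A(l, L) = 0 (A(l, L) = 0/(-3 + l) = 0)
q(V) = V²
√(J(A(-3, 2), 147) + q(196)) = √(0 + 196²) = √(0 + 38416) = √38416 = 196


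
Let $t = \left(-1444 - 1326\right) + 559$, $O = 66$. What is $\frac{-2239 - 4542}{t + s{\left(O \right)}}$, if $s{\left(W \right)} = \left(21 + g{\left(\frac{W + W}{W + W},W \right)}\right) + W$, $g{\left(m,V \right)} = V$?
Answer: $\frac{6781}{2058} \approx 3.2949$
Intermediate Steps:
$s{\left(W \right)} = 21 + 2 W$ ($s{\left(W \right)} = \left(21 + W\right) + W = 21 + 2 W$)
$t = -2211$ ($t = -2770 + 559 = -2211$)
$\frac{-2239 - 4542}{t + s{\left(O \right)}} = \frac{-2239 - 4542}{-2211 + \left(21 + 2 \cdot 66\right)} = - \frac{6781}{-2211 + \left(21 + 132\right)} = - \frac{6781}{-2211 + 153} = - \frac{6781}{-2058} = \left(-6781\right) \left(- \frac{1}{2058}\right) = \frac{6781}{2058}$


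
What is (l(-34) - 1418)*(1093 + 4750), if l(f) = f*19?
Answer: -12059952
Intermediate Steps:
l(f) = 19*f
(l(-34) - 1418)*(1093 + 4750) = (19*(-34) - 1418)*(1093 + 4750) = (-646 - 1418)*5843 = -2064*5843 = -12059952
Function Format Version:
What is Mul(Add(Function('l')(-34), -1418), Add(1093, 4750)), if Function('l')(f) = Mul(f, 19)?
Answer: -12059952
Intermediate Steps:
Function('l')(f) = Mul(19, f)
Mul(Add(Function('l')(-34), -1418), Add(1093, 4750)) = Mul(Add(Mul(19, -34), -1418), Add(1093, 4750)) = Mul(Add(-646, -1418), 5843) = Mul(-2064, 5843) = -12059952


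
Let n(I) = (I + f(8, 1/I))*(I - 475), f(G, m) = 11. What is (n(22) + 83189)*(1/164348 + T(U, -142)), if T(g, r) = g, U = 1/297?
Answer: 2808843700/12202839 ≈ 230.18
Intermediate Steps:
U = 1/297 ≈ 0.0033670
n(I) = (-475 + I)*(11 + I) (n(I) = (I + 11)*(I - 475) = (11 + I)*(-475 + I) = (-475 + I)*(11 + I))
(n(22) + 83189)*(1/164348 + T(U, -142)) = ((-5225 + 22**2 - 464*22) + 83189)*(1/164348 + 1/297) = ((-5225 + 484 - 10208) + 83189)*(1/164348 + 1/297) = (-14949 + 83189)*(164645/48811356) = 68240*(164645/48811356) = 2808843700/12202839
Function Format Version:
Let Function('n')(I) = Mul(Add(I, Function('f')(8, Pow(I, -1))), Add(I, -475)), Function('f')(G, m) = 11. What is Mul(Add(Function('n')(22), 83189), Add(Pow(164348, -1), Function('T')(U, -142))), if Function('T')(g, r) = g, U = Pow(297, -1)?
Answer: Rational(2808843700, 12202839) ≈ 230.18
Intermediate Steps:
U = Rational(1, 297) ≈ 0.0033670
Function('n')(I) = Mul(Add(-475, I), Add(11, I)) (Function('n')(I) = Mul(Add(I, 11), Add(I, -475)) = Mul(Add(11, I), Add(-475, I)) = Mul(Add(-475, I), Add(11, I)))
Mul(Add(Function('n')(22), 83189), Add(Pow(164348, -1), Function('T')(U, -142))) = Mul(Add(Add(-5225, Pow(22, 2), Mul(-464, 22)), 83189), Add(Pow(164348, -1), Rational(1, 297))) = Mul(Add(Add(-5225, 484, -10208), 83189), Add(Rational(1, 164348), Rational(1, 297))) = Mul(Add(-14949, 83189), Rational(164645, 48811356)) = Mul(68240, Rational(164645, 48811356)) = Rational(2808843700, 12202839)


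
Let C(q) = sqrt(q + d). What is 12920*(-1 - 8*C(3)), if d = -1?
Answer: -12920 - 103360*sqrt(2) ≈ -1.5909e+5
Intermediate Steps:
C(q) = sqrt(-1 + q) (C(q) = sqrt(q - 1) = sqrt(-1 + q))
12920*(-1 - 8*C(3)) = 12920*(-1 - 8*sqrt(-1 + 3)) = 12920*(-1 - 8*sqrt(2)) = -12920 - 103360*sqrt(2)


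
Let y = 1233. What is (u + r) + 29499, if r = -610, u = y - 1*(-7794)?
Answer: 37916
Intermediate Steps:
u = 9027 (u = 1233 - 1*(-7794) = 1233 + 7794 = 9027)
(u + r) + 29499 = (9027 - 610) + 29499 = 8417 + 29499 = 37916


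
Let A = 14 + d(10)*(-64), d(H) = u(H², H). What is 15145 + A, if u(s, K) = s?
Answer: 8759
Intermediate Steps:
d(H) = H²
A = -6386 (A = 14 + 10²*(-64) = 14 + 100*(-64) = 14 - 6400 = -6386)
15145 + A = 15145 - 6386 = 8759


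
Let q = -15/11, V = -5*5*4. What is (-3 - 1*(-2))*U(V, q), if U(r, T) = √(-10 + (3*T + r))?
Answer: -I*√13805/11 ≈ -10.681*I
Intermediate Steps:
V = -100 (V = -25*4 = -100)
q = -15/11 (q = -15*1/11 = -15/11 ≈ -1.3636)
U(r, T) = √(-10 + r + 3*T) (U(r, T) = √(-10 + (r + 3*T)) = √(-10 + r + 3*T))
(-3 - 1*(-2))*U(V, q) = (-3 - 1*(-2))*√(-10 - 100 + 3*(-15/11)) = (-3 + 2)*√(-10 - 100 - 45/11) = -√(-1255/11) = -I*√13805/11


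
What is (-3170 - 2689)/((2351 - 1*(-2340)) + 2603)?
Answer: -837/1042 ≈ -0.80326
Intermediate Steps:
(-3170 - 2689)/((2351 - 1*(-2340)) + 2603) = -5859/((2351 + 2340) + 2603) = -5859/(4691 + 2603) = -5859/7294 = -5859*1/7294 = -837/1042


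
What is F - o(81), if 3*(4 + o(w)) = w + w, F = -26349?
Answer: -26399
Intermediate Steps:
o(w) = -4 + 2*w/3 (o(w) = -4 + (w + w)/3 = -4 + (2*w)/3 = -4 + 2*w/3)
F - o(81) = -26349 - (-4 + (⅔)*81) = -26349 - (-4 + 54) = -26349 - 1*50 = -26349 - 50 = -26399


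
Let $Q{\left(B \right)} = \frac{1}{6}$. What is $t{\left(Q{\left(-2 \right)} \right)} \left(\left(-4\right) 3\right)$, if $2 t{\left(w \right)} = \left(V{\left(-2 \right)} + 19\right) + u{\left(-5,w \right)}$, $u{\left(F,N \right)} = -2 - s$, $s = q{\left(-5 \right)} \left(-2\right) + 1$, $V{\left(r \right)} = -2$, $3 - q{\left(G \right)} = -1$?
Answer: $-132$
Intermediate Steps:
$q{\left(G \right)} = 4$ ($q{\left(G \right)} = 3 - -1 = 3 + 1 = 4$)
$s = -7$ ($s = 4 \left(-2\right) + 1 = -8 + 1 = -7$)
$u{\left(F,N \right)} = 5$ ($u{\left(F,N \right)} = -2 - -7 = -2 + 7 = 5$)
$Q{\left(B \right)} = \frac{1}{6}$
$t{\left(w \right)} = 11$ ($t{\left(w \right)} = \frac{\left(-2 + 19\right) + 5}{2} = \frac{17 + 5}{2} = \frac{1}{2} \cdot 22 = 11$)
$t{\left(Q{\left(-2 \right)} \right)} \left(\left(-4\right) 3\right) = 11 \left(\left(-4\right) 3\right) = 11 \left(-12\right) = -132$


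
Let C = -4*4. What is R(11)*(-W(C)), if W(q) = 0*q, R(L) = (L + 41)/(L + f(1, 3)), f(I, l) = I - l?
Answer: 0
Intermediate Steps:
R(L) = (41 + L)/(-2 + L) (R(L) = (L + 41)/(L + (1 - 1*3)) = (41 + L)/(L + (1 - 3)) = (41 + L)/(L - 2) = (41 + L)/(-2 + L))
C = -16
W(q) = 0
R(11)*(-W(C)) = ((41 + 11)/(-2 + 11))*(-1*0) = (52/9)*0 = 0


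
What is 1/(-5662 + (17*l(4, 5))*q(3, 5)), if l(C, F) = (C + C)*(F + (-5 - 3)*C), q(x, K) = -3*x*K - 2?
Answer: 1/166922 ≈ 5.9908e-6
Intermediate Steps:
q(x, K) = -2 - 3*K*x (q(x, K) = -3*K*x - 2 = -2 - 3*K*x)
l(C, F) = 2*C*(F - 8*C) (l(C, F) = (2*C)*(F - 8*C) = 2*C*(F - 8*C))
1/(-5662 + (17*l(4, 5))*q(3, 5)) = 1/(-5662 + (17*(2*4*(5 - 8*4)))*(-2 - 3*5*3)) = 1/(-5662 + (17*(2*4*(5 - 32)))*(-2 - 45)) = 1/(-5662 + (17*(2*4*(-27)))*(-47)) = 1/(-5662 + (17*(-216))*(-47)) = 1/(-5662 - 3672*(-47)) = 1/(-5662 + 172584) = 1/166922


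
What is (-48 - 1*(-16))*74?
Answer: -2368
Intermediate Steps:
(-48 - 1*(-16))*74 = (-48 + 16)*74 = -32*74 = -2368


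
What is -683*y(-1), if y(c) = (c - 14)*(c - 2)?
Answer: -30735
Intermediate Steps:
y(c) = (-14 + c)*(-2 + c)
-683*y(-1) = -683*(28 + (-1)² - 16*(-1)) = -683*(28 + 1 + 16) = -683*45 = -30735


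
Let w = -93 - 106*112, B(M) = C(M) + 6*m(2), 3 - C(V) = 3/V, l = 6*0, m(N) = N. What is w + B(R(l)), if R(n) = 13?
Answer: -155353/13 ≈ -11950.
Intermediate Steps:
l = 0
C(V) = 3 - 3/V
B(M) = 15 - 3/M (B(M) = (3 - 3/M) + 6*2 = (3 - 3/M) + 12 = 15 - 3/M)
w = -11965 (w = -93 - 11872 = -11965)
w + B(R(l)) = -11965 + (15 - 3/13) = -11965 + 192/13 = -155353/13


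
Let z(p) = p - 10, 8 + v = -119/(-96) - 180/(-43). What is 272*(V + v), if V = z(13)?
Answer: 29869/258 ≈ 115.77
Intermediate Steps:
v = -10627/4128 (v = -8 + (-119/(-96) - 180/(-43)) = -8 + (-119*(-1/96) - 180*(-1/43)) = -8 + (119/96 + 180/43) = -8 + 22397/4128 = -10627/4128 ≈ -2.5744)
z(p) = -10 + p
V = 3 (V = -10 + 13 = 3)
272*(V + v) = 272*(3 - 10627/4128) = 272*(1757/4128) = 29869/258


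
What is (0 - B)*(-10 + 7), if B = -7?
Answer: -21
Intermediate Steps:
(0 - B)*(-10 + 7) = (0 - 1*(-7))*(-10 + 7) = (0 + 7)*(-3) = 7*(-3) = -21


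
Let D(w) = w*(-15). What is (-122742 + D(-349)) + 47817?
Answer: -69690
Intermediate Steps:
D(w) = -15*w
(-122742 + D(-349)) + 47817 = (-122742 - 15*(-349)) + 47817 = (-122742 + 5235) + 47817 = -117507 + 47817 = -69690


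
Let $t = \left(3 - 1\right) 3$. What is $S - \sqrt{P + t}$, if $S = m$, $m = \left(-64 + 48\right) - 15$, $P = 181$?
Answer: $-31 - \sqrt{187} \approx -44.675$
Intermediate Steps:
$t = 6$ ($t = 2 \cdot 3 = 6$)
$m = -31$ ($m = -16 - 15 = -31$)
$S = -31$
$S - \sqrt{P + t} = -31 - \sqrt{181 + 6} = -31 - \sqrt{187}$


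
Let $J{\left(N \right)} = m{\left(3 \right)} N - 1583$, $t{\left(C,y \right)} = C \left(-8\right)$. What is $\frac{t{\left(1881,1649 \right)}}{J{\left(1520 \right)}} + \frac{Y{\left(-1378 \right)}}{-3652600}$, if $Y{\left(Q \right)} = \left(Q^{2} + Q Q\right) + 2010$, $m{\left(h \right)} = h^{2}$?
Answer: $- \frac{50465119633}{22092751100} \approx -2.2842$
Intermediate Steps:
$t{\left(C,y \right)} = - 8 C$
$Y{\left(Q \right)} = 2010 + 2 Q^{2}$ ($Y{\left(Q \right)} = \left(Q^{2} + Q^{2}\right) + 2010 = 2 Q^{2} + 2010 = 2010 + 2 Q^{2}$)
$J{\left(N \right)} = -1583 + 9 N$ ($J{\left(N \right)} = 3^{2} N - 1583 = 9 N - 1583 = -1583 + 9 N$)
$\frac{t{\left(1881,1649 \right)}}{J{\left(1520 \right)}} + \frac{Y{\left(-1378 \right)}}{-3652600} = \frac{\left(-8\right) 1881}{-1583 + 9 \cdot 1520} + \frac{2010 + 2 \left(-1378\right)^{2}}{-3652600} = - \frac{15048}{-1583 + 13680} + \left(2010 + 2 \cdot 1898884\right) \left(- \frac{1}{3652600}\right) = - \frac{15048}{12097} + \left(2010 + 3797768\right) \left(- \frac{1}{3652600}\right) = \left(-15048\right) \frac{1}{12097} + 3799778 \left(- \frac{1}{3652600}\right) = - \frac{15048}{12097} - \frac{1899889}{1826300} = - \frac{50465119633}{22092751100}$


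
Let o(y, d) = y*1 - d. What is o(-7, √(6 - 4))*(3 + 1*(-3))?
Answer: 0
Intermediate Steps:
o(y, d) = y - d
o(-7, √(6 - 4))*(3 + 1*(-3)) = (-7 - √(6 - 4))*(3 + 1*(-3)) = (-7 - √2)*(3 - 3) = (-7 - √2)*0 = 0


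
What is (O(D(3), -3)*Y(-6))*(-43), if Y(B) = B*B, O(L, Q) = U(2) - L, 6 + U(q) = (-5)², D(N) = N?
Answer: -24768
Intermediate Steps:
U(q) = 19 (U(q) = -6 + (-5)² = -6 + 25 = 19)
O(L, Q) = 19 - L
Y(B) = B²
(O(D(3), -3)*Y(-6))*(-43) = ((19 - 1*3)*(-6)²)*(-43) = ((19 - 3)*36)*(-43) = (16*36)*(-43) = 576*(-43) = -24768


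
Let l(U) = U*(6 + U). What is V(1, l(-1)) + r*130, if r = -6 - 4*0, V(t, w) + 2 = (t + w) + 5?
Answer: -781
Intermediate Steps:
V(t, w) = 3 + t + w (V(t, w) = -2 + ((t + w) + 5) = -2 + (5 + t + w) = 3 + t + w)
r = -6 (r = -6 + 0 = -6)
V(1, l(-1)) + r*130 = (3 + 1 - (6 - 1)) - 6*130 = (3 + 1 - 1*5) - 780 = (3 + 1 - 5) - 780 = -1 - 780 = -781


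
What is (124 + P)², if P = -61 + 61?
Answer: 15376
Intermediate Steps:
P = 0
(124 + P)² = (124 + 0)² = 124² = 15376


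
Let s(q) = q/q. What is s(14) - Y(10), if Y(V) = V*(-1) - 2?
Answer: 13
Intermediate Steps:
s(q) = 1
Y(V) = -2 - V (Y(V) = -V - 2 = -2 - V)
s(14) - Y(10) = 1 - (-2 - 1*10) = 1 - (-2 - 10) = 1 - 1*(-12) = 1 + 12 = 13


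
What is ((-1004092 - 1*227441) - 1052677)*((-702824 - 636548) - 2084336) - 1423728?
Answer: 7820466626952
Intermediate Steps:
((-1004092 - 1*227441) - 1052677)*((-702824 - 636548) - 2084336) - 1423728 = ((-1004092 - 227441) - 1052677)*(-1339372 - 2084336) - 1423728 = (-1231533 - 1052677)*(-3423708) - 1423728 = -2284210*(-3423708) - 1423728 = 7820468050680 - 1423728 = 7820466626952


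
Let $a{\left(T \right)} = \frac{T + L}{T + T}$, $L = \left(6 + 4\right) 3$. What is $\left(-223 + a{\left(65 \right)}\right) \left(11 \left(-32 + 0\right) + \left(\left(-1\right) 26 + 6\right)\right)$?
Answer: $\frac{1074894}{13} \approx 82684.0$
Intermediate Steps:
$L = 30$ ($L = 10 \cdot 3 = 30$)
$a{\left(T \right)} = \frac{30 + T}{2 T}$ ($a{\left(T \right)} = \frac{T + 30}{T + T} = \frac{30 + T}{2 T}$)
$\left(-223 + a{\left(65 \right)}\right) \left(11 \left(-32 + 0\right) + \left(\left(-1\right) 26 + 6\right)\right) = \left(-223 + \frac{30 + 65}{2 \cdot 65}\right) \left(11 \left(-32 + 0\right) + \left(\left(-1\right) 26 + 6\right)\right) = \left(-223 + \frac{1}{2} \cdot \frac{1}{65} \cdot 95\right) \left(11 \left(-32\right) + \left(-26 + 6\right)\right) = \left(-223 + \frac{19}{26}\right) \left(-352 - 20\right) = \left(- \frac{5779}{26}\right) \left(-372\right) = \frac{1074894}{13}$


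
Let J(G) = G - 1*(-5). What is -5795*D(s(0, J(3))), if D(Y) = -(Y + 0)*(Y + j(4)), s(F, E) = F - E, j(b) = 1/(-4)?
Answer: 382470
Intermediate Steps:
J(G) = 5 + G (J(G) = G + 5 = 5 + G)
j(b) = -¼
D(Y) = -Y*(-¼ + Y) (D(Y) = -(Y + 0)*(Y - ¼) = -Y*(-¼ + Y))
-5795*D(s(0, J(3))) = -5795*(0 - (5 + 3))*(¼ - (0 - (5 + 3))) = -5795*(0 - 1*8)*(¼ - (0 - 1*8)) = -5795*(0 - 8)*(¼ - (0 - 8)) = -(-46360)*(¼ - 1*(-8)) = -(-46360)*(¼ + 8) = -(-46360)*33/4 = -5795*(-66) = 382470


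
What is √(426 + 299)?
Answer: 5*√29 ≈ 26.926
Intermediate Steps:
√(426 + 299) = √725 = 5*√29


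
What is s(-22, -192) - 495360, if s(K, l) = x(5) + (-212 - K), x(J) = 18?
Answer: -495532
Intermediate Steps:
s(K, l) = -194 - K (s(K, l) = 18 + (-212 - K) = -194 - K)
s(-22, -192) - 495360 = (-194 - 1*(-22)) - 495360 = (-194 + 22) - 495360 = -172 - 495360 = -495532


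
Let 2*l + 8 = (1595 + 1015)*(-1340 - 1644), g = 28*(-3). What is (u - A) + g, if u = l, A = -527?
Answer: -3893681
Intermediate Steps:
g = -84
l = -3894124 (l = -4 + ((1595 + 1015)*(-1340 - 1644))/2 = -4 + (2610*(-2984))/2 = -4 + (1/2)*(-7788240) = -4 - 3894120 = -3894124)
u = -3894124
(u - A) + g = (-3894124 - 1*(-527)) - 84 = (-3894124 + 527) - 84 = -3893597 - 84 = -3893681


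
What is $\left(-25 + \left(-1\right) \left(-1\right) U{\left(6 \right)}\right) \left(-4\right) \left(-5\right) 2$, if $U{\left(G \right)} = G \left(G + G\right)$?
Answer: $1880$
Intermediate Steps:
$U{\left(G \right)} = 2 G^{2}$ ($U{\left(G \right)} = G 2 G = 2 G^{2}$)
$\left(-25 + \left(-1\right) \left(-1\right) U{\left(6 \right)}\right) \left(-4\right) \left(-5\right) 2 = \left(-25 + \left(-1\right) \left(-1\right) 2 \cdot 6^{2}\right) \left(-4\right) \left(-5\right) 2 = \left(-25 + 1 \cdot 2 \cdot 36\right) 20 \cdot 2 = \left(-25 + 1 \cdot 72\right) 40 = \left(-25 + 72\right) 40 = 47 \cdot 40 = 1880$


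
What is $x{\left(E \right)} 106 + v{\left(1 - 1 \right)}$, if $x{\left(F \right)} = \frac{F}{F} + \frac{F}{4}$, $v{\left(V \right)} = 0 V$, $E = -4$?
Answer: $0$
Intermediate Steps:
$v{\left(V \right)} = 0$
$x{\left(F \right)} = 1 + \frac{F}{4}$ ($x{\left(F \right)} = 1 + F \frac{1}{4} = 1 + \frac{F}{4}$)
$x{\left(E \right)} 106 + v{\left(1 - 1 \right)} = \left(1 + \frac{1}{4} \left(-4\right)\right) 106 + 0 = \left(1 - 1\right) 106 + 0 = 0 \cdot 106 + 0 = 0 + 0 = 0$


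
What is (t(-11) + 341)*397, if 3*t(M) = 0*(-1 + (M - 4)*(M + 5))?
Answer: 135377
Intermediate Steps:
t(M) = 0 (t(M) = (0*(-1 + (M - 4)*(M + 5)))/3 = (0*(-1 + (-4 + M)*(5 + M)))/3 = (⅓)*0 = 0)
(t(-11) + 341)*397 = (0 + 341)*397 = 341*397 = 135377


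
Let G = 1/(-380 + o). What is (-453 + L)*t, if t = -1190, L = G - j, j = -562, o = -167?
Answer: -70950180/547 ≈ -1.2971e+5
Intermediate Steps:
G = -1/547 (G = 1/(-380 - 167) = 1/(-547) = -1/547 ≈ -0.0018282)
L = 307413/547 (L = -1/547 - 1*(-562) = -1/547 + 562 = 307413/547 ≈ 562.00)
(-453 + L)*t = (-453 + 307413/547)*(-1190) = (59622/547)*(-1190) = -70950180/547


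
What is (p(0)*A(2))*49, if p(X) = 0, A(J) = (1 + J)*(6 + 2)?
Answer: 0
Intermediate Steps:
A(J) = 8 + 8*J (A(J) = (1 + J)*8 = 8 + 8*J)
(p(0)*A(2))*49 = (0*(8 + 8*2))*49 = (0*(8 + 16))*49 = (0*24)*49 = 0*49 = 0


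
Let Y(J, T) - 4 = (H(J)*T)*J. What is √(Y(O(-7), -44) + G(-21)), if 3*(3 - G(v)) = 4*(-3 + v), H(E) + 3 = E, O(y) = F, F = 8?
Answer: I*√1721 ≈ 41.485*I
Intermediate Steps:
O(y) = 8
H(E) = -3 + E
G(v) = 7 - 4*v/3 (G(v) = 3 - 4*(-3 + v)/3 = 3 - (-12 + 4*v)/3 = 3 + (4 - 4*v/3) = 7 - 4*v/3)
Y(J, T) = 4 + J*T*(-3 + J) (Y(J, T) = 4 + ((-3 + J)*T)*J = 4 + (T*(-3 + J))*J = 4 + J*T*(-3 + J))
√(Y(O(-7), -44) + G(-21)) = √((4 + 8*(-44)*(-3 + 8)) + (7 - 4/3*(-21))) = √((4 + 8*(-44)*5) + (7 + 28)) = √((4 - 1760) + 35) = √(-1756 + 35) = √(-1721) = I*√1721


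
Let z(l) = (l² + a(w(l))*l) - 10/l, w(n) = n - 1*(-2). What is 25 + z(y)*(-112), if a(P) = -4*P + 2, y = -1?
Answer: -1431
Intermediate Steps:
w(n) = 2 + n (w(n) = n + 2 = 2 + n)
a(P) = 2 - 4*P
z(l) = l² - 10/l + l*(-6 - 4*l) (z(l) = (l² + (2 - 4*(2 + l))*l) - 10/l = (l² + (2 + (-8 - 4*l))*l) - 10/l = (l² + (-6 - 4*l)*l) - 10/l = (l² + l*(-6 - 4*l)) - 10/l = l² - 10/l + l*(-6 - 4*l))
25 + z(y)*(-112) = 25 + ((-10 + 3*(-1)²*(-2 - 1*(-1)))/(-1))*(-112) = 25 - (-10 + 3*1*(-2 + 1))*(-112) = 25 - (-10 + 3*1*(-1))*(-112) = 25 - (-10 - 3)*(-112) = 25 - 1*(-13)*(-112) = 25 + 13*(-112) = 25 - 1456 = -1431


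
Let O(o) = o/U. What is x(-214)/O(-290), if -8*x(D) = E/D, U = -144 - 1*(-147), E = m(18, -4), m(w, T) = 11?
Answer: -33/496480 ≈ -6.6468e-5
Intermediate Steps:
E = 11
U = 3 (U = -144 + 147 = 3)
O(o) = o/3
x(D) = -11/(8*D)
x(-214)/O(-290) = (-11/8/(-214))/(((⅓)*(-290))) = (-11/8*(-1/214))/(-290/3) = (11/1712)*(-3/290) = -33/496480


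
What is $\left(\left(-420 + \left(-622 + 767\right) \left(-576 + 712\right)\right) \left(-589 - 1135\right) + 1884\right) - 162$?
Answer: $-33271478$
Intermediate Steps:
$\left(\left(-420 + \left(-622 + 767\right) \left(-576 + 712\right)\right) \left(-589 - 1135\right) + 1884\right) - 162 = \left(\left(-420 + 145 \cdot 136\right) \left(-1724\right) + 1884\right) - 162 = \left(\left(-420 + 19720\right) \left(-1724\right) + 1884\right) - 162 = \left(19300 \left(-1724\right) + 1884\right) - 162 = \left(-33273200 + 1884\right) - 162 = -33271316 - 162 = -33271478$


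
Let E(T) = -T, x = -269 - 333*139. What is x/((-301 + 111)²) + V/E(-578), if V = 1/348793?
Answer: -2346449789181/1819461244850 ≈ -1.2896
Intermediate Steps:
x = -46556 (x = -269 - 46287 = -46556)
V = 1/348793 ≈ 2.8670e-6
x/((-301 + 111)²) + V/E(-578) = -46556/(-301 + 111)² + 1/(348793*((-1*(-578)))) = -46556/((-190)²) + (1/348793)/578 = -46556/36100 + (1/348793)*(1/578) = -46556*1/36100 + 1/201602354 = -11639/9025 + 1/201602354 = -2346449789181/1819461244850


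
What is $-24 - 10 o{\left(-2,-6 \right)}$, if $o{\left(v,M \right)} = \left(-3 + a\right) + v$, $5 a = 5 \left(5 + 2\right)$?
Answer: $-44$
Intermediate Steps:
$a = 7$ ($a = \frac{5 \left(5 + 2\right)}{5} = \frac{5 \cdot 7}{5} = \frac{1}{5} \cdot 35 = 7$)
$o{\left(v,M \right)} = 4 + v$ ($o{\left(v,M \right)} = \left(-3 + 7\right) + v = 4 + v$)
$-24 - 10 o{\left(-2,-6 \right)} = -24 - 10 \left(4 - 2\right) = -24 - 20 = -44$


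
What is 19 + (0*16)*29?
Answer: 19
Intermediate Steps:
19 + (0*16)*29 = 19 + 0*29 = 19 + 0 = 19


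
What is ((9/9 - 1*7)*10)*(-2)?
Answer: 120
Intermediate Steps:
((9/9 - 1*7)*10)*(-2) = ((9*(⅑) - 7)*10)*(-2) = ((1 - 7)*10)*(-2) = -6*10*(-2) = -60*(-2) = 120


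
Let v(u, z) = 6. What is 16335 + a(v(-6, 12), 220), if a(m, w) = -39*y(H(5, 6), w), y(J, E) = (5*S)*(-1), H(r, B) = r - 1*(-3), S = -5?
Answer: 15360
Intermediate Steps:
H(r, B) = 3 + r (H(r, B) = r + 3 = 3 + r)
y(J, E) = 25 (y(J, E) = (5*(-5))*(-1) = -25*(-1) = 25)
a(m, w) = -975 (a(m, w) = -39*25 = -975)
16335 + a(v(-6, 12), 220) = 16335 - 975 = 15360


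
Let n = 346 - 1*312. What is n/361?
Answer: 34/361 ≈ 0.094183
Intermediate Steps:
n = 34 (n = 346 - 312 = 34)
n/361 = 34/361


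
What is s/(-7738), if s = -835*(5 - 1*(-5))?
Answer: 4175/3869 ≈ 1.0791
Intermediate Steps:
s = -8350 (s = -835*(5 + 5) = -835*10 = -8350)
s/(-7738) = -8350/(-7738) = -8350*(-1/7738) = 4175/3869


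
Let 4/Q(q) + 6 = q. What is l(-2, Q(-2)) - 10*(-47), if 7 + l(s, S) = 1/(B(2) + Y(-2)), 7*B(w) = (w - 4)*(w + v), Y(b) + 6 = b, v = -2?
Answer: 3703/8 ≈ 462.88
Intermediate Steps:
Y(b) = -6 + b
B(w) = (-4 + w)*(-2 + w)/7 (B(w) = ((w - 4)*(w - 2))/7 = ((-4 + w)*(-2 + w))/7 = (-4 + w)*(-2 + w)/7)
Q(q) = 4/(-6 + q)
l(s, S) = -57/8 (l(s, S) = -7 + 1/((8/7 - 6/7*2 + (⅐)*2²) + (-6 - 2)) = -7 + 1/((8/7 - 12/7 + (⅐)*4) - 8) = -7 + 1/((8/7 - 12/7 + 4/7) - 8) = -7 + 1/(0 - 8) = -7 + 1/(-8) = -7 - ⅛ = -57/8)
l(-2, Q(-2)) - 10*(-47) = -57/8 - 10*(-47) = -57/8 + 470 = 3703/8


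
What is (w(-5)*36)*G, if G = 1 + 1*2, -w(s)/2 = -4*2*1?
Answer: 1728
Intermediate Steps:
w(s) = 16 (w(s) = -2*(-4*2) = -(-16) = -2*(-8) = 16)
G = 3 (G = 1 + 2 = 3)
(w(-5)*36)*G = (16*36)*3 = 576*3 = 1728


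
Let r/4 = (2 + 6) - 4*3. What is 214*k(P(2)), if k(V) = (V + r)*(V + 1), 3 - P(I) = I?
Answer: -6420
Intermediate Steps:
P(I) = 3 - I
r = -16 (r = 4*((2 + 6) - 4*3) = 4*(8 - 12) = 4*(-4) = -16)
k(V) = (1 + V)*(-16 + V) (k(V) = (V - 16)*(V + 1) = (-16 + V)*(1 + V) = (1 + V)*(-16 + V))
214*k(P(2)) = 214*(-16 + (3 - 1*2)² - 15*(3 - 1*2)) = 214*(-16 + (3 - 2)² - 15*(3 - 2)) = 214*(-16 + 1² - 15*1) = 214*(-16 + 1 - 15) = 214*(-30) = -6420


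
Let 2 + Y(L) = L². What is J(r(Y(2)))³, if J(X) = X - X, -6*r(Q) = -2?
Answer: 0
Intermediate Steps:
Y(L) = -2 + L²
r(Q) = ⅓ (r(Q) = -⅙*(-2) = ⅓)
J(X) = 0
J(r(Y(2)))³ = 0³ = 0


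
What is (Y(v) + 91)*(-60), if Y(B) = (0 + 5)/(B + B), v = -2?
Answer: -5385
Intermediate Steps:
Y(B) = 5/(2*B) (Y(B) = 5/((2*B)) = 5*(1/(2*B)) = 5/(2*B))
(Y(v) + 91)*(-60) = ((5/2)/(-2) + 91)*(-60) = ((5/2)*(-½) + 91)*(-60) = (-5/4 + 91)*(-60) = (359/4)*(-60) = -5385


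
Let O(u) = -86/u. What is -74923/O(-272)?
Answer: -10189528/43 ≈ -2.3697e+5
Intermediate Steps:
-74923/O(-272) = -74923/((-86/(-272))) = -74923/((-86*(-1/272))) = -74923/43/136 = -74923*136/43 = -10189528/43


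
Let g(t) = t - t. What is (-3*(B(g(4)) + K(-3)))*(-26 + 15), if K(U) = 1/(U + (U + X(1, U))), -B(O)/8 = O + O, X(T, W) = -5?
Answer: -3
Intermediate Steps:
g(t) = 0
B(O) = -16*O (B(O) = -8*(O + O) = -16*O)
K(U) = 1/(-5 + 2*U) (K(U) = 1/(U + (U - 5)) = 1/(U + (-5 + U)) = 1/(-5 + 2*U))
(-3*(B(g(4)) + K(-3)))*(-26 + 15) = (-3*(-16*0 + 1/(-5 + 2*(-3))))*(-26 + 15) = -3*(0 + 1/(-5 - 6))*(-11) = -3*(0 + 1/(-11))*(-11) = -3*(0 - 1/11)*(-11) = -3*(-1/11)*(-11) = (3/11)*(-11) = -3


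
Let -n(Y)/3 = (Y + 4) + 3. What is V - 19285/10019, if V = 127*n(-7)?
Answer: -19285/10019 ≈ -1.9248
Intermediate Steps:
n(Y) = -21 - 3*Y (n(Y) = -3*((Y + 4) + 3) = -3*((4 + Y) + 3) = -3*(7 + Y) = -21 - 3*Y)
V = 0 (V = 127*(-21 - 3*(-7)) = 127*(-21 + 21) = 127*0 = 0)
V - 19285/10019 = 0 - 19285/10019 = -19285/10019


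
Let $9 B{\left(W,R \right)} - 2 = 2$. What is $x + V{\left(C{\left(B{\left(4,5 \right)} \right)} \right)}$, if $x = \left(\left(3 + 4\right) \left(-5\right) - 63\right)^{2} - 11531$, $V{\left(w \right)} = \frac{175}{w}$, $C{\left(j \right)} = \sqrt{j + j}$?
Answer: $-1927 + \frac{525 \sqrt{2}}{4} \approx -1741.4$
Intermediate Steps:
$B{\left(W,R \right)} = \frac{4}{9}$ ($B{\left(W,R \right)} = \frac{2}{9} + \frac{1}{9} \cdot 2 = \frac{2}{9} + \frac{2}{9} = \frac{4}{9}$)
$C{\left(j \right)} = \sqrt{2} \sqrt{j}$ ($C{\left(j \right)} = \sqrt{2 j} = \sqrt{2} \sqrt{j}$)
$x = -1927$ ($x = \left(7 \left(-5\right) - 63\right)^{2} - 11531 = \left(-35 - 63\right)^{2} - 11531 = \left(-98\right)^{2} - 11531 = 9604 - 11531 = -1927$)
$x + V{\left(C{\left(B{\left(4,5 \right)} \right)} \right)} = -1927 + \frac{175}{\sqrt{2} \sqrt{\frac{4}{9}}} = -1927 + \frac{175}{\sqrt{2} \cdot \frac{2}{3}} = -1927 + \frac{175}{\frac{2}{3} \sqrt{2}} = -1927 + 175 \frac{3 \sqrt{2}}{4} = -1927 + \frac{525 \sqrt{2}}{4}$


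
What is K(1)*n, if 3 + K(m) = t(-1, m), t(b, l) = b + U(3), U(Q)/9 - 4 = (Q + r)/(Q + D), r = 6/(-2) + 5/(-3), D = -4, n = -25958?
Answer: -1220026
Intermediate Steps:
r = -14/3 (r = 6*(-½) + 5*(-⅓) = -3 - 5/3 = -14/3 ≈ -4.6667)
U(Q) = 36 + 9*(-14/3 + Q)/(-4 + Q) (U(Q) = 36 + 9*((Q - 14/3)/(Q - 4)) = 36 + 9*((-14/3 + Q)/(-4 + Q)) = 36 + 9*(-14/3 + Q)/(-4 + Q))
t(b, l) = 51 + b (t(b, l) = b + 3*(-62 + 15*3)/(-4 + 3) = b + 3*(-62 + 45)/(-1) = b + 3*(-1)*(-17) = b + 51 = 51 + b)
K(m) = 47 (K(m) = -3 + (51 - 1) = -3 + 50 = 47)
K(1)*n = 47*(-25958) = -1220026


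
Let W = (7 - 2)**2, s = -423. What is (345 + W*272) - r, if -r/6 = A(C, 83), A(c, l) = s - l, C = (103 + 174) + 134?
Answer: 4109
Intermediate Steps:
W = 25 (W = 5**2 = 25)
C = 411 (C = 277 + 134 = 411)
A(c, l) = -423 - l
r = 3036 (r = -6*(-423 - 1*83) = -6*(-423 - 83) = -6*(-506) = 3036)
(345 + W*272) - r = (345 + 25*272) - 1*3036 = (345 + 6800) - 3036 = 7145 - 3036 = 4109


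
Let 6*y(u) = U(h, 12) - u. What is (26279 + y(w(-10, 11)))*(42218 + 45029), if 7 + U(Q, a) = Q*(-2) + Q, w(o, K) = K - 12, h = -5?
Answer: 13756496231/6 ≈ 2.2927e+9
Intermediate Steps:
w(o, K) = -12 + K
U(Q, a) = -7 - Q (U(Q, a) = -7 + (Q*(-2) + Q) = -7 + (-2*Q + Q) = -7 - Q)
y(u) = -⅓ - u/6 (y(u) = ((-7 - 1*(-5)) - u)/6 = ((-7 + 5) - u)/6 = (-2 - u)/6 = -⅓ - u/6)
(26279 + y(w(-10, 11)))*(42218 + 45029) = (26279 + (-⅓ - (-12 + 11)/6))*(42218 + 45029) = (26279 + (-⅓ - ⅙*(-1)))*87247 = (26279 + (-⅓ + ⅙))*87247 = (26279 - ⅙)*87247 = (157673/6)*87247 = 13756496231/6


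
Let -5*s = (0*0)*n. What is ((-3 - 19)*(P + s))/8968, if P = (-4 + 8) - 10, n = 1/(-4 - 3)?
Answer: 33/2242 ≈ 0.014719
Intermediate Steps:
n = -⅐ (n = 1/(-7) = -⅐ ≈ -0.14286)
P = -6 (P = 4 - 10 = -6)
s = 0 (s = -0*0*(-1)/(5*7) = -0*(-1)/7 = -⅕*0 = 0)
((-3 - 19)*(P + s))/8968 = ((-3 - 19)*(-6 + 0))/8968 = (-22*(-6))/8968 = (1/8968)*132 = 33/2242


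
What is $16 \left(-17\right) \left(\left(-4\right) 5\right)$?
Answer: $5440$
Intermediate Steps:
$16 \left(-17\right) \left(\left(-4\right) 5\right) = \left(-272\right) \left(-20\right) = 5440$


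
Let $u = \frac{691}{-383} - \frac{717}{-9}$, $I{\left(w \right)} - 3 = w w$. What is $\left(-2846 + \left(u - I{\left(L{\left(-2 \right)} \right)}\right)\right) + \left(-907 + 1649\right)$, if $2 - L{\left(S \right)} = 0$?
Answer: $- \frac{2336075}{1149} \approx -2033.1$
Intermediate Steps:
$L{\left(S \right)} = 2$ ($L{\left(S \right)} = 2 - 0 = 2 + 0 = 2$)
$I{\left(w \right)} = 3 + w^{2}$ ($I{\left(w \right)} = 3 + w w = 3 + w^{2}$)
$u = \frac{89464}{1149}$ ($u = 691 \left(- \frac{1}{383}\right) - - \frac{239}{3} = - \frac{691}{383} + \frac{239}{3} = \frac{89464}{1149} \approx 77.863$)
$\left(-2846 + \left(u - I{\left(L{\left(-2 \right)} \right)}\right)\right) + \left(-907 + 1649\right) = \left(-2846 + \left(\frac{89464}{1149} - \left(3 + 2^{2}\right)\right)\right) + \left(-907 + 1649\right) = \left(-2846 + \left(\frac{89464}{1149} - \left(3 + 4\right)\right)\right) + 742 = \left(-2846 + \left(\frac{89464}{1149} - 7\right)\right) + 742 = \left(-2846 + \frac{81421}{1149}\right) + 742 = - \frac{3188633}{1149} + 742 = - \frac{2336075}{1149}$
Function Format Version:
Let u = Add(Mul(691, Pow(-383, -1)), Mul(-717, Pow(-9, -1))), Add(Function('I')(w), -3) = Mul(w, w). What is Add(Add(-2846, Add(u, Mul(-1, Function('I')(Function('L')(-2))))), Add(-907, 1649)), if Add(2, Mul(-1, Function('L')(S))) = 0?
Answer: Rational(-2336075, 1149) ≈ -2033.1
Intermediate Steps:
Function('L')(S) = 2 (Function('L')(S) = Add(2, Mul(-1, 0)) = Add(2, 0) = 2)
Function('I')(w) = Add(3, Pow(w, 2)) (Function('I')(w) = Add(3, Mul(w, w)) = Add(3, Pow(w, 2)))
u = Rational(89464, 1149) (u = Add(Mul(691, Rational(-1, 383)), Mul(-717, Rational(-1, 9))) = Add(Rational(-691, 383), Rational(239, 3)) = Rational(89464, 1149) ≈ 77.863)
Add(Add(-2846, Add(u, Mul(-1, Function('I')(Function('L')(-2))))), Add(-907, 1649)) = Add(Add(-2846, Add(Rational(89464, 1149), Mul(-1, Add(3, Pow(2, 2))))), Add(-907, 1649)) = Add(Add(-2846, Add(Rational(89464, 1149), Mul(-1, Add(3, 4)))), 742) = Add(Add(-2846, Add(Rational(89464, 1149), Mul(-1, 7))), 742) = Add(Add(-2846, Add(Rational(89464, 1149), -7)), 742) = Add(Add(-2846, Rational(81421, 1149)), 742) = Add(Rational(-3188633, 1149), 742) = Rational(-2336075, 1149)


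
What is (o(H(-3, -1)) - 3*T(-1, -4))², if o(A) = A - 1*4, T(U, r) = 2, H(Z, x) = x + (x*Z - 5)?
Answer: 169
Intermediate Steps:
H(Z, x) = -5 + x + Z*x (H(Z, x) = x + (Z*x - 5) = x + (-5 + Z*x) = -5 + x + Z*x)
o(A) = -4 + A (o(A) = A - 4 = -4 + A)
(o(H(-3, -1)) - 3*T(-1, -4))² = ((-4 + (-5 - 1 - 3*(-1))) - 3*2)² = ((-4 + (-5 - 1 + 3)) - 6)² = ((-4 - 3) - 6)² = (-7 - 6)² = (-13)² = 169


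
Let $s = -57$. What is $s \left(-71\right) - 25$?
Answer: $4022$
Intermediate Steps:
$s \left(-71\right) - 25 = \left(-57\right) \left(-71\right) - 25 = 4047 - 25 = 4022$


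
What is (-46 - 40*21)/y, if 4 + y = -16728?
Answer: 443/8366 ≈ 0.052952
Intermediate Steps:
y = -16732 (y = -4 - 16728 = -16732)
(-46 - 40*21)/y = (-46 - 40*21)/(-16732) = (-46 - 840)*(-1/16732) = -886*(-1/16732) = 443/8366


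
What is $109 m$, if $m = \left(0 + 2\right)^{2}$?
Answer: $436$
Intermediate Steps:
$m = 4$ ($m = 2^{2} = 4$)
$109 m = 109 \cdot 4 = 436$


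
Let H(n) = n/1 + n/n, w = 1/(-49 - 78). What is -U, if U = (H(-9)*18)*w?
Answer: -144/127 ≈ -1.1339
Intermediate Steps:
w = -1/127 (w = 1/(-127) = -1/127 ≈ -0.0078740)
H(n) = 1 + n (H(n) = n*1 + 1 = n + 1 = 1 + n)
U = 144/127 (U = ((1 - 9)*18)*(-1/127) = -8*18*(-1/127) = -144*(-1/127) = 144/127 ≈ 1.1339)
-U = -1*144/127 = -144/127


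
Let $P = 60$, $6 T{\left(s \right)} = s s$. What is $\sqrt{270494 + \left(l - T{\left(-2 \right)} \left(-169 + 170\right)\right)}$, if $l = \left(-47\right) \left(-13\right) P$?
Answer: $\frac{2 \sqrt{691095}}{3} \approx 554.21$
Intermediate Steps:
$T{\left(s \right)} = \frac{s^{2}}{6}$ ($T{\left(s \right)} = \frac{s s}{6} = \frac{s^{2}}{6}$)
$l = 36660$ ($l = \left(-47\right) \left(-13\right) 60 = 611 \cdot 60 = 36660$)
$\sqrt{270494 + \left(l - T{\left(-2 \right)} \left(-169 + 170\right)\right)} = \sqrt{270494 + \left(36660 - \frac{\left(-2\right)^{2}}{6} \left(-169 + 170\right)\right)} = \sqrt{270494 + \left(36660 - \frac{1}{6} \cdot 4 \cdot 1\right)} = \sqrt{270494 + \left(36660 - \frac{2}{3} \cdot 1\right)} = \sqrt{270494 + \left(36660 - \frac{2}{3}\right)} = \sqrt{270494 + \frac{109978}{3}} = \sqrt{\frac{921460}{3}} = \frac{2 \sqrt{691095}}{3}$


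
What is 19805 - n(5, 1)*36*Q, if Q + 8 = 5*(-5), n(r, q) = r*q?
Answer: 25745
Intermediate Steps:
n(r, q) = q*r
Q = -33 (Q = -8 + 5*(-5) = -8 - 25 = -33)
19805 - n(5, 1)*36*Q = 19805 - (1*5)*36*(-33) = 19805 - 5*36*(-33) = 19805 - 180*(-33) = 19805 - 1*(-5940) = 19805 + 5940 = 25745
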